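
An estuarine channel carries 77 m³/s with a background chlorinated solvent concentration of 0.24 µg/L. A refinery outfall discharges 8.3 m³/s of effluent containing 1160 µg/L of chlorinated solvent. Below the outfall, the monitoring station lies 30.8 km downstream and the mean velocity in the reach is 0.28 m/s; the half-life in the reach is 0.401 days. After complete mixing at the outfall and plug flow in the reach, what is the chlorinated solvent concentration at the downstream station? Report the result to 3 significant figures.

12.5 µg/L

Conservation of mass: C = (77.00·0.2400 + 8.300·1160) / 85.30 = 9646/85.30 = 113.1 µg/L.
Travel time t = 30.8·1000 / 0.28 = 110000 s = 30.56 h.
Half-life 0.401 d → k = ln 2 / 0.401 = 1.729 d⁻¹.
Decay over the reach: 113.1·exp(−kt) = 113.1·0.1107 = 12.52 µg/L.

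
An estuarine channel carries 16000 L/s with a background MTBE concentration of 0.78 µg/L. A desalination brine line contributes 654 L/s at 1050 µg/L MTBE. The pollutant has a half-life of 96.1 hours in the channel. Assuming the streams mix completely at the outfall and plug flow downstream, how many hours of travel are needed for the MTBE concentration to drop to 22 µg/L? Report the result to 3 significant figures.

After mixing, C = (16000·0.7800 + 654.0·1050) / 16650 = 699200/16650 = 41.98 µg/L.
Half-life 96.1 h → k = ln 2 / 96.1 = 0.007213 h⁻¹ = 0.1731 d⁻¹.
41.98·exp(−k·t) = 22 → t = ln(41.98/22)/k = 322500 s = 89.59 h.

89.6 h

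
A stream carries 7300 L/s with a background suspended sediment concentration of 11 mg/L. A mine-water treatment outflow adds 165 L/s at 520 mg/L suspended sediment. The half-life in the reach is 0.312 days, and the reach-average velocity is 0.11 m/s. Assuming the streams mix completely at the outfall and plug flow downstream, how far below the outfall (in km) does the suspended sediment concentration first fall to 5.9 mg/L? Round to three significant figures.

5.68 km

After mixing, C = (7300·11.00 + 165.0·520.0) / 7465 = 166100/7465 = 22.25 mg/L.
Half-life 0.312 d → k = ln 2 / 0.312 = 2.222 d⁻¹.
Set 22.25·exp(−k·t) = 5.9 → t = ln(22.25/5.9)/k = 51620 s = 14.34 h.
Distance = v·t = 0.11·51620 = 5679 m = 5.679 km.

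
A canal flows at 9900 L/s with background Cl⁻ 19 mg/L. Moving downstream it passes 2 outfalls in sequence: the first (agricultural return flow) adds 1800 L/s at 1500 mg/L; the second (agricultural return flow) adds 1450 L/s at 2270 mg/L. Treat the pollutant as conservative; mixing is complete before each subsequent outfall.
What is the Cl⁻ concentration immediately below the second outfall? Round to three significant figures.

Below outfall 1: Q → 11700 L/s, C = (9900·19.00 + 1800·1500)/11700 = 246.8 mg/L.
Below outfall 2: Q → 13150 L/s, C = (11700·246.8 + 1450·2270)/13150 = 469.9 mg/L.

470 mg/L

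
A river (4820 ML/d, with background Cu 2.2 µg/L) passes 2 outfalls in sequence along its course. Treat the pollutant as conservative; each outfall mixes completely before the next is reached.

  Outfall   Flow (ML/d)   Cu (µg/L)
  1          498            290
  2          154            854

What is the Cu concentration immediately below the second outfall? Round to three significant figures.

Below outfall 1: Q → 5318 ML/d, C = (4820·2.200 + 498.0·290.0)/5318 = 29.15 µg/L.
Below outfall 2: Q → 5472 ML/d, C = (5318·29.15 + 154.0·854.0)/5472 = 52.36 µg/L.

52.4 µg/L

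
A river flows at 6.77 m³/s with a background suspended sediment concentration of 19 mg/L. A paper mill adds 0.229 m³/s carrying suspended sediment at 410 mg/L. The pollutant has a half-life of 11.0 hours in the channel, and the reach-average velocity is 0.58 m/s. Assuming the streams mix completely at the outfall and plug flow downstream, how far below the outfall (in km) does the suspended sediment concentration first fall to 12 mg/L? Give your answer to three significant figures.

32.3 km

After mixing, C = (6.770·19.00 + 0.2290·410.0) / 6.999 = 222.5/6.999 = 31.79 mg/L.
Half-life 11.0 h → k = ln 2 / 11.0 = 0.06301 h⁻¹ = 1.512 d⁻¹.
Set 31.79·exp(−k·t) = 12 → t = ln(31.79/12)/k = 55660 s = 15.46 h.
Distance = v·t = 0.58·55660 = 32290 m = 32.29 km.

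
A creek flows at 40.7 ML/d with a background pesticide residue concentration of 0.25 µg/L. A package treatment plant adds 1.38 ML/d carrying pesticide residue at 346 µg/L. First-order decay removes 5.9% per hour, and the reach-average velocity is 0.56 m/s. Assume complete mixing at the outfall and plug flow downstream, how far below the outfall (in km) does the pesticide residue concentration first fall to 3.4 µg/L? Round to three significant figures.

40.7 km

After mixing, C = (40.70·0.2500 + 1.380·346.0) / 42.08 = 487.7/42.08 = 11.59 µg/L.
5.9%/h lost → k = −ln(1 − 0.059) = 0.06081 h⁻¹.
Set 11.59·exp(−k·t) = 3.4 → t = ln(11.59/3.4)/k = 72590 s = 20.16 h.
Distance = v·t = 0.56·72590 = 40650 m = 40.65 km.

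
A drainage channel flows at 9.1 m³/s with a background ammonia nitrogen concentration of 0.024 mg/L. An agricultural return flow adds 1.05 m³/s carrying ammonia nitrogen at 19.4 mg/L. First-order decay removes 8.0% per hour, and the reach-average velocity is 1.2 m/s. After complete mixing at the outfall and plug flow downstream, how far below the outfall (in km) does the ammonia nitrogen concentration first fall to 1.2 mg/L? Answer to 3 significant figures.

After mixing, C = (9.100·0.02400 + 1.050·19.40) / 10.15 = 20.59/10.15 = 2.028 mg/L.
8.0%/h lost → k = −ln(1 − 0.08) = 0.08338 h⁻¹.
Set 2.028·exp(−k·t) = 1.2 → t = ln(2.028/1.2)/k = 22660 s = 6.296 h.
Distance = v·t = 1.2·22660 = 27200 m = 27.20 km.

27.2 km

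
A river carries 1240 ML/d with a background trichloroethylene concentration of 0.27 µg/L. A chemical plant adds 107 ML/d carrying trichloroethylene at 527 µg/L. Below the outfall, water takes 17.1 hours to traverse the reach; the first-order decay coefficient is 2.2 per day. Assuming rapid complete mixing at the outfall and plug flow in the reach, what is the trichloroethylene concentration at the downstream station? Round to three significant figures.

Flow-weighted average: C = (1240·0.2700 + 107.0·527.0) / 1347 = 56720/1347 = 42.11 µg/L.
First-order decay: C = 42.11·exp(−k·t) = 42.11·0.2086 = 8.783 µg/L.

8.78 µg/L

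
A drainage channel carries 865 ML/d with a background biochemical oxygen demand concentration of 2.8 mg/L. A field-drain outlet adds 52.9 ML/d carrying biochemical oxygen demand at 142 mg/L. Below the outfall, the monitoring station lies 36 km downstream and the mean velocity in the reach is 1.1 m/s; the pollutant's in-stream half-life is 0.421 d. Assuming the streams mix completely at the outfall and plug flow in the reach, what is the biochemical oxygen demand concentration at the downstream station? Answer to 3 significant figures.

Mixed concentration C = ΣQC/ΣQ = (865.0·2.800 + 52.90·142.0) / 917.9 = 9934/917.9 = 10.82 mg/L.
Travel time t = 36·1000 / 1.1 = 32730 s = 9.091 h.
Half-life 0.421 d → k = ln 2 / 0.421 = 1.646 d⁻¹.
Decay over the reach: 10.82·exp(−kt) = 10.82·0.5360 = 5.801 mg/L.

5.80 mg/L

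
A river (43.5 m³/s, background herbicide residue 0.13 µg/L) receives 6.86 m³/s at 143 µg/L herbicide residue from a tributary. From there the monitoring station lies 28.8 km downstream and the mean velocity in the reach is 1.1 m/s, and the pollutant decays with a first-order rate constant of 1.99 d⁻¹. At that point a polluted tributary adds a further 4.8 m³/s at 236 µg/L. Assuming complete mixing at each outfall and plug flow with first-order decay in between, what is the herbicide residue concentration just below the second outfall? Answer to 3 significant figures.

30.3 µg/L

Mixed concentration C = ΣQC/ΣQ = (43.50·0.1300 + 6.860·143.0) / 50.36 = 986.6/50.36 = 19.59 µg/L; combined flow 50.36 m³/s.
Travel time t = 28.8·1000 / 1.1 = 26180 s = 7.273 h.
Applying C = C₀e^(−kt): 19.59 × 0.5472 = 10.72 µg/L.
Second outfall: C = (50.36·10.72 + 4.800·236.0)/55.16 = 30.32 µg/L.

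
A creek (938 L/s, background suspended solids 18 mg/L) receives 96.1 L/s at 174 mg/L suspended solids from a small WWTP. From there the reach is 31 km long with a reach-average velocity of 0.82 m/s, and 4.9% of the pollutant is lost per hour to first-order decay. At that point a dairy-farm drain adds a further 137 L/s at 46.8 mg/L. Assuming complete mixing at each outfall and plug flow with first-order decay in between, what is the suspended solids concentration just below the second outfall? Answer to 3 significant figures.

22.4 mg/L

Mixed concentration C = ΣQC/ΣQ = (938.0·18.00 + 96.10·174.0) / 1034 = 33610/1034 = 32.50 mg/L; combined flow 1034 L/s.
Travel time t = 31·1000 / 0.82 = 37800 s = 10.50 h.
4.9%/h lost → k = −ln(1 − 0.049) = 0.05024 h⁻¹.
Decay over the reach: 32.50·exp(−kt) = 32.50·0.5900 = 19.17 mg/L.
Second outfall: C = (1034·19.17 + 137.0·46.80)/1171 = 22.41 mg/L.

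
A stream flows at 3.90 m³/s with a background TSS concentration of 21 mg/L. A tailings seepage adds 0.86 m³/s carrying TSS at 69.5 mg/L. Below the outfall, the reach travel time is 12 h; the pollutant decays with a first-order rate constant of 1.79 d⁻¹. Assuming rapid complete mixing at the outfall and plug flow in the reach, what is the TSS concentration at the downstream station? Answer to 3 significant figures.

12.2 mg/L

Conservation of mass: C = (3.900·21.00 + 0.8600·69.50) / 4.760 = 141.7/4.760 = 29.76 mg/L.
After decay, C = 29.76 × e^(−kt) = 29.76 × 0.4086 = 12.16 mg/L.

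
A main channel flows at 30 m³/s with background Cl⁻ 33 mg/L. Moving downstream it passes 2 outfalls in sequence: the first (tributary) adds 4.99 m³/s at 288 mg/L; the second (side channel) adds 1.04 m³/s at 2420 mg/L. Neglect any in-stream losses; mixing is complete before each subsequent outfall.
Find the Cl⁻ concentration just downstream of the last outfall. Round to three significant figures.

Below outfall 1: Q → 34.99 m³/s, C = (30.00·33.00 + 4.990·288.0)/34.99 = 69.37 mg/L.
Below outfall 2: Q → 36.03 m³/s, C = (34.99·69.37 + 1.040·2420)/36.03 = 137.2 mg/L.

137 mg/L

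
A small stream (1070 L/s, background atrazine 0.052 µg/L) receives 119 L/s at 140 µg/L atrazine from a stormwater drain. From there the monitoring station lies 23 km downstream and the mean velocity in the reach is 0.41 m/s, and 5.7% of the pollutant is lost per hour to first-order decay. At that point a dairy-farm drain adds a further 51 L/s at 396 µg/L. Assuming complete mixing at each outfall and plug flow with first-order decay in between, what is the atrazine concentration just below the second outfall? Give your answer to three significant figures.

After mixing, C = (1070·0.05200 + 119.0·140.0) / 1189 = 16720/1189 = 14.06 µg/L; combined flow 1189 L/s.
Travel time t = 23·1000 / 0.41 = 56100 s = 15.58 h.
5.7%/h lost → k = −ln(1 − 0.057) = 0.05869 h⁻¹.
After decay, C = 14.06 × e^(−kt) = 14.06 × 0.4007 = 5.633 µg/L.
Second outfall: C = (1189·5.633 + 51.00·396.0)/1240 = 21.69 µg/L.

21.7 µg/L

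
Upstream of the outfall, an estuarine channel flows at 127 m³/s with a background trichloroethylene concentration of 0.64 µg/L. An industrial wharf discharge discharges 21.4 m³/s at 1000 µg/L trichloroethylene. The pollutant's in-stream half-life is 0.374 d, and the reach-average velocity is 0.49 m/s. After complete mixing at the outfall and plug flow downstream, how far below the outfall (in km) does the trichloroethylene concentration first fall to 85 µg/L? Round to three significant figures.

Flow-weighted average: C = (127.0·0.6400 + 21.40·1000) / 148.4 = 21480/148.4 = 144.8 µg/L.
Half-life 0.374 d → k = ln 2 / 0.374 = 1.853 d⁻¹.
Set 144.8·exp(−k·t) = 85 → t = ln(144.8/85)/k = 24820 s = 6.894 h.
Distance = v·t = 0.49·24820 = 12160 m = 12.16 km.

12.2 km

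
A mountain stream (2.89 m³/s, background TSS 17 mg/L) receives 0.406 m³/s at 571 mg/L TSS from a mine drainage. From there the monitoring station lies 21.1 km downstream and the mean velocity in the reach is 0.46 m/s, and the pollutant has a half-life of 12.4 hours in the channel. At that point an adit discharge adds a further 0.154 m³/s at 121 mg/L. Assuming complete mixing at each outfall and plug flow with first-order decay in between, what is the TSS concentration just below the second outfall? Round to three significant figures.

Mixed concentration C = ΣQC/ΣQ = (2.890·17.00 + 0.4060·571.0) / 3.296 = 281.0/3.296 = 85.24 mg/L; combined flow 3.296 m³/s.
Travel time t = 21.1·1000 / 0.46 = 45870 s = 12.74 h.
Half-life 12.4 h → k = ln 2 / 12.4 = 0.05590 h⁻¹ = 1.342 d⁻¹.
Applying C = C₀e^(−kt): 85.24 × 0.4905 = 41.81 mg/L.
At the second outfall, C = (3.296·41.81 + 0.1540·121.0) / (3.296 + 0.1540) = 45.35 mg/L.

45.3 mg/L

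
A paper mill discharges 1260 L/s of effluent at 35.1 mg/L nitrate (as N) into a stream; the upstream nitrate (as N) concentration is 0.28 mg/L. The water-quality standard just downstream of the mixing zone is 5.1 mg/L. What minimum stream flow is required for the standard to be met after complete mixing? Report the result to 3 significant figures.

7840 L/s

Set C_mix = 5.1: (Q·0.2800 + 1260·35.10) / (Q + 1260) = 5.1
→ Q = 1260·(35.10 − 5.1)/(5.1 − 0.2800) = 7842 L/s.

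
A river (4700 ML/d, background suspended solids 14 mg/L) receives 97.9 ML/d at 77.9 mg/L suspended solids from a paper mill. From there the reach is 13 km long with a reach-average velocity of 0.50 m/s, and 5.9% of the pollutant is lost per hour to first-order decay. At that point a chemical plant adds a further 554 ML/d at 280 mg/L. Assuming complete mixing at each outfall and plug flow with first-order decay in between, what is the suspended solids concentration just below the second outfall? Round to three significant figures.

37.8 mg/L

Conservation of mass: C = (4700·14.00 + 97.90·77.90) / 4798 = 73430/4798 = 15.30 mg/L; combined flow 4798 ML/d.
Travel time t = 13·1000 / 0.50 = 26000 s = 7.222 h.
5.9%/h lost → k = −ln(1 − 0.059) = 0.06081 h⁻¹.
Applying C = C₀e^(−kt): 15.30 × 0.6446 = 9.864 mg/L.
At the second outfall, C = (4798·9.864 + 554.0·280.0) / (4798 + 554.0) = 37.83 mg/L.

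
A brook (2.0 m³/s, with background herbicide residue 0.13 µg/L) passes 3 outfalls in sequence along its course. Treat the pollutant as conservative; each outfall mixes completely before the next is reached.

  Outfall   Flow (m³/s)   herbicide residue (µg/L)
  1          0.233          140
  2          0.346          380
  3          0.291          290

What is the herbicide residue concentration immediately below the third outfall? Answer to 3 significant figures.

Below outfall 1: Q → 2.233 m³/s, C = (2.000·0.1300 + 0.2330·140.0)/2.233 = 14.72 µg/L.
Below outfall 2: Q → 2.579 m³/s, C = (2.233·14.72 + 0.3460·380.0)/2.579 = 63.73 µg/L.
Below outfall 3: Q → 2.870 m³/s, C = (2.579·63.73 + 0.2910·290.0)/2.870 = 86.67 µg/L.

86.7 µg/L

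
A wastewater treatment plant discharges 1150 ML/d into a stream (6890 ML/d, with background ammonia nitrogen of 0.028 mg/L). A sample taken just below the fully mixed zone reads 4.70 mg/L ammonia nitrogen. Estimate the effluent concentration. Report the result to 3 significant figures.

32.7 mg/L

Mass balance: 6890·0.02800 + 1150·Cₑ = 8040·4.700
→ Cₑ = (8040·4.700 − 6890·0.02800) / 1150 = 32.69 mg/L.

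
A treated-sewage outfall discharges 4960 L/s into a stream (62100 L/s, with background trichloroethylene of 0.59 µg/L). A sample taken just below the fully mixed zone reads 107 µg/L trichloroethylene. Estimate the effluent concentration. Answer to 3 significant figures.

Mass balance: 62100·0.5900 + 4960·Cₑ = 67060·107.0
→ Cₑ = (67060·107.0 − 62100·0.5900) / 4960 = 1439 µg/L.

1440 µg/L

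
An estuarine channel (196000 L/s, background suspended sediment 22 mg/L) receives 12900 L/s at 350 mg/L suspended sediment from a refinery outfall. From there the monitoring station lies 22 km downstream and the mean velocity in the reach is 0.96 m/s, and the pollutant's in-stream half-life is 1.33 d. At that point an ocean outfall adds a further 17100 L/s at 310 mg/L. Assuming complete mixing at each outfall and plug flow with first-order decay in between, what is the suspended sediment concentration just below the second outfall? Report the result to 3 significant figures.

57.5 mg/L

Mixed concentration C = ΣQC/ΣQ = (196000·22.00 + 12900·350.0) / 208900 = 8827000/208900 = 42.25 mg/L; combined flow 208900 L/s.
Travel time t = 22·1000 / 0.96 = 22920 s = 6.366 h.
Half-life 1.33 d → k = ln 2 / 1.33 = 0.5212 d⁻¹.
Applying C = C₀e^(−kt): 42.25 × 0.8709 = 36.80 mg/L.
Second outfall: C = (208900·36.80 + 17100·310.0)/226000 = 57.47 mg/L.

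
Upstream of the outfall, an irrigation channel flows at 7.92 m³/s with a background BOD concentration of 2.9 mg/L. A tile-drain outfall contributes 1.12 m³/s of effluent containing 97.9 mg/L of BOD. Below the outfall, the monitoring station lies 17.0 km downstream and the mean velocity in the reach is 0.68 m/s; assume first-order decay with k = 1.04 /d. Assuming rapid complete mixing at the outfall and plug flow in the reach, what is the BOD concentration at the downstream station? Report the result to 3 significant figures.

10.9 mg/L

Conservation of mass: C = (7.920·2.900 + 1.120·97.90) / 9.040 = 132.6/9.040 = 14.67 mg/L.
Travel time t = 17.0·1000 / 0.68 = 25000 s = 6.944 h.
Applying C = C₀e^(−kt): 14.67 × 0.7401 = 10.86 mg/L.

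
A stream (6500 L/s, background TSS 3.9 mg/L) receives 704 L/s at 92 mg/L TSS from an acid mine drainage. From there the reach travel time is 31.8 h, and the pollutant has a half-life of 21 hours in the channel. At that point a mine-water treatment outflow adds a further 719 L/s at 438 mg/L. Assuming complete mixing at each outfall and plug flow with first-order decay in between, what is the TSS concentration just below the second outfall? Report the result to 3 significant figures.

43.7 mg/L

Mass balance: C = (6500·3.900 + 704.0·92.00) / 7204 = 90120/7204 = 12.51 mg/L; combined flow 7204 L/s.
Half-life 21 h → k = ln 2 / 21 = 0.03301 h⁻¹ = 0.7922 d⁻¹.
Applying C = C₀e^(−kt): 12.51 × 0.3501 = 4.379 mg/L.
Second outfall: C = (7204·4.379 + 719.0·438.0)/7923 = 43.73 mg/L.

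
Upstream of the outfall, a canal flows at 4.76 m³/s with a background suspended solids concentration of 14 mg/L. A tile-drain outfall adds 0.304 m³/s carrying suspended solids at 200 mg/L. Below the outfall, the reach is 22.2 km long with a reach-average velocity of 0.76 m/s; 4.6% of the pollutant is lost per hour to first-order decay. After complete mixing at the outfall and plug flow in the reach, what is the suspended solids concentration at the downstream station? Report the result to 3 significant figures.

Conservation of mass: C = (4.760·14.00 + 0.3040·200.0) / 5.064 = 127.4/5.064 = 25.17 mg/L.
Travel time t = 22.2·1000 / 0.76 = 29210 s = 8.114 h.
4.6%/h lost → k = −ln(1 − 0.046) = 0.04709 h⁻¹.
Decay over the reach: 25.17·exp(−kt) = 25.17·0.6824 = 17.17 mg/L.

17.2 mg/L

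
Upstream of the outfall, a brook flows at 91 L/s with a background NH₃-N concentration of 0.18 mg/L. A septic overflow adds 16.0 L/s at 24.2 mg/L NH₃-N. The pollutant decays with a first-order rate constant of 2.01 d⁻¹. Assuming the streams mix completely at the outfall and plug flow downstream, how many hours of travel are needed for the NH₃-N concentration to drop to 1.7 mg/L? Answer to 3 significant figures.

9.52 h

After mixing, C = (91.00·0.1800 + 16.00·24.20) / 107.0 = 403.6/107.0 = 3.772 mg/L.
3.772·exp(−k·t) = 1.7 → t = ln(3.772/1.7)/k = 34260 s = 9.515 h.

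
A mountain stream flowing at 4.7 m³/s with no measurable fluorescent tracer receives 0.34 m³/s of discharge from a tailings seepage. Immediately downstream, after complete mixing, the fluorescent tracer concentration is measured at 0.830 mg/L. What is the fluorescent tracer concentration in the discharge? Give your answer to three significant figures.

12.3 mg/L

Mass balance: 4.700·0 + 0.3400·Cₑ = 5.040·0.8300
→ Cₑ = (5.040·0.8300 − 4.700·0) / 0.3400 = 12.30 mg/L.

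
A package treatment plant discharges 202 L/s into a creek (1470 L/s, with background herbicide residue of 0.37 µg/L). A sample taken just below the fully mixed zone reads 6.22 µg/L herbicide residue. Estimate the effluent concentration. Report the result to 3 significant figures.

Mass balance: 1470·0.3700 + 202.0·Cₑ = 1672·6.220
→ Cₑ = (1672·6.220 − 1470·0.3700) / 202.0 = 48.79 µg/L.

48.8 µg/L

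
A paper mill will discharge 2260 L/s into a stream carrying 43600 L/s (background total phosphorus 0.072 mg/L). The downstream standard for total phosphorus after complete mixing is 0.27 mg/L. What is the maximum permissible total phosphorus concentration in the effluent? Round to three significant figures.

4.09 mg/L

At the limit, (Qr·Cr + Qe·Cₑ)/(Qr + Qe) = 0.27:
Cₑ = (45860·0.27 − 43600·0.07200) / 2260 = 4.090 mg/L.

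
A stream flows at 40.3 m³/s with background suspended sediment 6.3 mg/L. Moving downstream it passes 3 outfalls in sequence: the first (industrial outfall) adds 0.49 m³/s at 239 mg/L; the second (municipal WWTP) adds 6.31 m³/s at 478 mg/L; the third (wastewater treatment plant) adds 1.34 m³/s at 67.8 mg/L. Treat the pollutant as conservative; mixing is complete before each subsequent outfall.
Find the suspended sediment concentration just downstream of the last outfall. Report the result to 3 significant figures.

71.8 mg/L

Outfall 1: combined Q = 40.79 m³/s; C = (40.30·6.300 + 0.4900·239.0)/40.79 = 9.095 mg/L.
Outfall 2: combined Q = 47.10 m³/s; C = (40.79·9.095 + 6.310·478.0)/47.10 = 71.91 mg/L.
Outfall 3: combined Q = 48.44 m³/s; C = (47.10·71.91 + 1.340·67.80)/48.44 = 71.80 mg/L.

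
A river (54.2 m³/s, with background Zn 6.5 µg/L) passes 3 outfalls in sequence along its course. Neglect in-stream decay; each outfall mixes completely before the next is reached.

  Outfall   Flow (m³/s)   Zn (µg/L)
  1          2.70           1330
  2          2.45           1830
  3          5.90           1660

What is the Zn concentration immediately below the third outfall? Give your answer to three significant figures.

279 µg/L

After outfall 1: Q = 54.20 + 2.700 = 56.90 m³/s; C = (54.20·6.500 + 2.700·1330)/56.90 = 69.30 µg/L.
After outfall 2: Q = 56.90 + 2.450 = 59.35 m³/s; C = (56.90·69.30 + 2.450·1830)/59.35 = 142.0 µg/L.
After outfall 3: Q = 59.35 + 5.900 = 65.25 m³/s; C = (59.35·142.0 + 5.900·1660)/65.25 = 279.2 µg/L.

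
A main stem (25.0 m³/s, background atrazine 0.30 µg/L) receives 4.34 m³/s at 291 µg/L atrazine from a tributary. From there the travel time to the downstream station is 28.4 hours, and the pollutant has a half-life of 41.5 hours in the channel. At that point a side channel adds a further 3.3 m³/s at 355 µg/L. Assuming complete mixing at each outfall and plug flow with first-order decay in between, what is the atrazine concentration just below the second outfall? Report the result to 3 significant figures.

After mixing, C = (25.00·0.3000 + 4.340·291.0) / 29.34 = 1270/29.34 = 43.30 µg/L; combined flow 29.34 m³/s.
Half-life 41.5 h → k = ln 2 / 41.5 = 0.01670 h⁻¹ = 0.4009 d⁻¹.
Decay over the reach: 43.30·exp(−kt) = 43.30·0.6223 = 26.95 µg/L.
Second outfall: C = (29.34·26.95 + 3.300·355.0)/32.64 = 60.11 µg/L.

60.1 µg/L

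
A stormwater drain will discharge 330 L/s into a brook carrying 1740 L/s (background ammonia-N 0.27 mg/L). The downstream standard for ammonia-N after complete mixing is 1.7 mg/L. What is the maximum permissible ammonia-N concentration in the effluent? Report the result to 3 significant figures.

9.24 mg/L

At the limit, (Qr·Cr + Qe·Cₑ)/(Qr + Qe) = 1.7:
Cₑ = (2070·1.7 − 1740·0.2700) / 330.0 = 9.240 mg/L.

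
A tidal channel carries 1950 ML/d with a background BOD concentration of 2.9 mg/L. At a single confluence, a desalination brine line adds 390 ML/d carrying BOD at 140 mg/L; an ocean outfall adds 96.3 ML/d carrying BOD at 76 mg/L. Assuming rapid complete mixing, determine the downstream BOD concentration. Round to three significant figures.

Flow-weighted average: C = (1950·2.900 + 390.0·140.0 + 96.30·76.00) / 2436 = 67570/2436 = 27.74 mg/L.

27.7 mg/L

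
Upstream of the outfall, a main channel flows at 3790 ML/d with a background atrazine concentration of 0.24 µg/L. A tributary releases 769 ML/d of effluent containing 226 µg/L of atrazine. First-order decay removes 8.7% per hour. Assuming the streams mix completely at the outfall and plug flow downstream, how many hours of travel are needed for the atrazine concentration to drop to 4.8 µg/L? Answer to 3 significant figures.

Mixed concentration C = ΣQC/ΣQ = (3790·0.2400 + 769.0·226.0) / 4559 = 174700/4559 = 38.32 µg/L.
8.7%/h lost → k = −ln(1 − 0.087) = 0.09102 h⁻¹.
38.32·exp(−k·t) = 4.8 → t = ln(38.32/4.8)/k = 82160 s = 22.82 h.

22.8 h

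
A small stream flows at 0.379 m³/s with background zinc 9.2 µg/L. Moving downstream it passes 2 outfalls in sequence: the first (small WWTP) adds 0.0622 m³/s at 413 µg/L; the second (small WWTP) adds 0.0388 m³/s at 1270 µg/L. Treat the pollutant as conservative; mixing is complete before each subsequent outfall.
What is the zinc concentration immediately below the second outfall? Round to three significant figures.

163 µg/L

Outfall 1: combined Q = 0.4412 m³/s; C = (0.3790·9.200 + 0.06220·413.0)/0.4412 = 66.13 µg/L.
Outfall 2: combined Q = 0.4800 m³/s; C = (0.4412·66.13 + 0.03880·1270)/0.4800 = 163.4 µg/L.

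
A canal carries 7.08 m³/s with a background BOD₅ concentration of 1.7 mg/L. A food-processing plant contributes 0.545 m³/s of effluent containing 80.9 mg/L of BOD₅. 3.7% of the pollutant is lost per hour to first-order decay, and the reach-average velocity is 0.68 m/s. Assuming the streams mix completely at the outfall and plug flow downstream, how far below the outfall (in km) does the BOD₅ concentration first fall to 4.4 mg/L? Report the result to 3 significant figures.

33.4 km

Flow-weighted average: C = (7.080·1.700 + 0.5450·80.90) / 7.625 = 56.13/7.625 = 7.361 mg/L.
3.7%/h lost → k = −ln(1 − 0.037) = 0.03770 h⁻¹.
Set 7.361·exp(−k·t) = 4.4 → t = ln(7.361/4.4)/k = 49130 s = 13.65 h.
Distance = v·t = 0.68·49130 = 33410 m = 33.41 km.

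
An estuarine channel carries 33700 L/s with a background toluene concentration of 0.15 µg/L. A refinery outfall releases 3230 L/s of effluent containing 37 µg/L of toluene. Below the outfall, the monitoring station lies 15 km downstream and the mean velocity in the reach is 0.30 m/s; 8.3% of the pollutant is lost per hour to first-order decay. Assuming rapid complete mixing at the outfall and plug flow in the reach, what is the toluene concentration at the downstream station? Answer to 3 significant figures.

1.01 µg/L

Mass balance: C = (33700·0.1500 + 3230·37.00) / 36930 = 124600/36930 = 3.373 µg/L.
Travel time t = 15·1000 / 0.30 = 50000 s = 13.89 h.
8.3%/h lost → k = −ln(1 − 0.083) = 0.08665 h⁻¹.
Applying C = C₀e^(−kt): 3.373 × 0.3002 = 1.012 µg/L.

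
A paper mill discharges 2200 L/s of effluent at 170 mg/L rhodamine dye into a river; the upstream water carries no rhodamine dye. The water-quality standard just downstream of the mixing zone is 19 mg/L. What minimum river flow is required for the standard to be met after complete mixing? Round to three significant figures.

17500 L/s

Set C_mix = 19: (Q·0 + 2200·170.0) / (Q + 2200) = 19
→ Q = 2200·(170.0 − 19)/(19 − 0) = 17480 L/s.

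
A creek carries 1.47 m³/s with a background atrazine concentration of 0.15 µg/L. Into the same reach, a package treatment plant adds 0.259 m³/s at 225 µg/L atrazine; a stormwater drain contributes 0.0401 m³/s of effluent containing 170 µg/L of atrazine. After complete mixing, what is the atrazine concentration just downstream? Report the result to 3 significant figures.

Flow-weighted average: C = (1.470·0.1500 + 0.2590·225.0 + 0.04010·170.0) / 1.769 = 65.31/1.769 = 36.92 µg/L.

36.9 µg/L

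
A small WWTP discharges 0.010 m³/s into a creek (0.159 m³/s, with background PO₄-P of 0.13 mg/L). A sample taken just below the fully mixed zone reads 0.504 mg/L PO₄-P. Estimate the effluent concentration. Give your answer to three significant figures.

Mass balance: 0.1590·0.1300 + 0.01000·Cₑ = 0.1690·0.5040
→ Cₑ = (0.1690·0.5040 − 0.1590·0.1300) / 0.01000 = 6.451 mg/L.

6.45 mg/L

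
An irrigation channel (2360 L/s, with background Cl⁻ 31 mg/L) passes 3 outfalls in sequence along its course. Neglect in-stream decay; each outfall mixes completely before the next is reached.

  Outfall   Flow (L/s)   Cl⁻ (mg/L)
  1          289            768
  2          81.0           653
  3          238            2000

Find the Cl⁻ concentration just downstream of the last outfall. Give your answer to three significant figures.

After outfall 1: Q = 2360 + 289.0 = 2649 L/s; C = (2360·31.00 + 289.0·768.0)/2649 = 111.4 mg/L.
After outfall 2: Q = 2649 + 81.00 = 2730 L/s; C = (2649·111.4 + 81.00·653.0)/2730 = 127.5 mg/L.
After outfall 3: Q = 2730 + 238.0 = 2968 L/s; C = (2730·127.5 + 238.0·2000)/2968 = 277.6 mg/L.

278 mg/L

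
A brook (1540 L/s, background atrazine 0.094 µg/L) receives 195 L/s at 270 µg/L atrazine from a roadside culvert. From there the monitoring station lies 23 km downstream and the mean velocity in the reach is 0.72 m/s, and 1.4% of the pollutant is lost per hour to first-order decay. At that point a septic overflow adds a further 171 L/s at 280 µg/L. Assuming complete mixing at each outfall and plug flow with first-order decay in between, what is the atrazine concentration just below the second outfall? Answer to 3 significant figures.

After mixing, C = (1540·0.09400 + 195.0·270.0) / 1735 = 52790/1735 = 30.43 µg/L; combined flow 1735 L/s.
Travel time t = 23·1000 / 0.72 = 31940 s = 8.873 h.
1.4%/h lost → k = −ln(1 − 0.014) = 0.01410 h⁻¹.
After decay, C = 30.43 × e^(−kt) = 30.43 × 0.8824 = 26.85 µg/L.
Second outfall: C = (1735·26.85 + 171.0·280.0)/1906 = 49.56 µg/L.

49.6 µg/L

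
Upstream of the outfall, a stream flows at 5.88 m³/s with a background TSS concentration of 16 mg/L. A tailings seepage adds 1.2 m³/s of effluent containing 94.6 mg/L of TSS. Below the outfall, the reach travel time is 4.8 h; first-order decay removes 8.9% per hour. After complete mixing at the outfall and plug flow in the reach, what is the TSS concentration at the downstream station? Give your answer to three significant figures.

After mixing, C = (5.880·16.00 + 1.200·94.60) / 7.080 = 207.6/7.080 = 29.32 mg/L.
8.9%/h lost → k = −ln(1 − 0.089) = 0.09321 h⁻¹.
Applying C = C₀e^(−kt): 29.32 × 0.6393 = 18.74 mg/L.

18.7 mg/L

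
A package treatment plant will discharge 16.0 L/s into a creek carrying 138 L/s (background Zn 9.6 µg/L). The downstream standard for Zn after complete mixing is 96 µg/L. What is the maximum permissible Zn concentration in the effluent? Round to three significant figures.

At the limit, (Qr·Cr + Qe·Cₑ)/(Qr + Qe) = 96:
Cₑ = (154.0·96 − 138.0·9.600) / 16.00 = 841.2 µg/L.

841 µg/L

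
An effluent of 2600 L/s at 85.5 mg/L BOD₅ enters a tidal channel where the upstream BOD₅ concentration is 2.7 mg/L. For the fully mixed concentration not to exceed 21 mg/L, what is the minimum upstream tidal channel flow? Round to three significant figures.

Set C_mix = 21: (Q·2.700 + 2600·85.50) / (Q + 2600) = 21
→ Q = 2600·(85.50 − 21)/(21 − 2.700) = 9164 L/s.

9160 L/s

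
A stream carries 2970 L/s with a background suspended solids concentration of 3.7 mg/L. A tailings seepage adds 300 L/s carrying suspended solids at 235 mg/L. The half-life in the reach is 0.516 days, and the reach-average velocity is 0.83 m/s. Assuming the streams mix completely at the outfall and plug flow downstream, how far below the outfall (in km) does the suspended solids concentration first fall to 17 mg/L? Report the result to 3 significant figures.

20.4 km

Conservation of mass: C = (2970·3.700 + 300.0·235.0) / 3270 = 81490/3270 = 24.92 mg/L.
Half-life 0.516 d → k = ln 2 / 0.516 = 1.343 d⁻¹.
Set 24.92·exp(−k·t) = 17 → t = ln(24.92/17)/k = 24600 s = 6.833 h.
Distance = v·t = 0.83·24600 = 20420 m = 20.42 km.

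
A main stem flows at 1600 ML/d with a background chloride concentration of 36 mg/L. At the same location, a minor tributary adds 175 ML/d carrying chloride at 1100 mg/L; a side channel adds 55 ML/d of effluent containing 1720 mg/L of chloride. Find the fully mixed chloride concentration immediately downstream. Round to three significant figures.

Flow-weighted average: C = (1600·36.00 + 175.0·1100 + 55.00·1720) / 1830 = 344700/1830 = 188.4 mg/L.

188 mg/L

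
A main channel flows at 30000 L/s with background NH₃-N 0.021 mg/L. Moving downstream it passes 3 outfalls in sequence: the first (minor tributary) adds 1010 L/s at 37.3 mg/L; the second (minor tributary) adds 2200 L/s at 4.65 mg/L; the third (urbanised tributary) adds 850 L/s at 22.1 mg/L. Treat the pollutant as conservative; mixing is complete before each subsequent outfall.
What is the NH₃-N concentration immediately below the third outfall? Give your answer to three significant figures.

1.98 mg/L

Outfall 1: combined Q = 31010 L/s; C = (30000·0.02100 + 1010·37.30)/31010 = 1.235 mg/L.
Outfall 2: combined Q = 33210 L/s; C = (31010·1.235 + 2200·4.650)/33210 = 1.461 mg/L.
Outfall 3: combined Q = 34060 L/s; C = (33210·1.461 + 850.0·22.10)/34060 = 1.976 mg/L.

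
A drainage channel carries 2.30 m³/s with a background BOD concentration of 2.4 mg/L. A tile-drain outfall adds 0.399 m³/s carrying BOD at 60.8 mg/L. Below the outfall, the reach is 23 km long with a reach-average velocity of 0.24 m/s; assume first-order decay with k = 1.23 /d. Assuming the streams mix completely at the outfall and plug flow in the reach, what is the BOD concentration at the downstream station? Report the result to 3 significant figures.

2.82 mg/L

Mixed concentration C = ΣQC/ΣQ = (2.300·2.400 + 0.3990·60.80) / 2.699 = 29.78/2.699 = 11.03 mg/L.
Travel time t = 23·1000 / 0.24 = 95830 s = 26.62 h.
Applying C = C₀e^(−kt): 11.03 × 0.2556 = 2.820 mg/L.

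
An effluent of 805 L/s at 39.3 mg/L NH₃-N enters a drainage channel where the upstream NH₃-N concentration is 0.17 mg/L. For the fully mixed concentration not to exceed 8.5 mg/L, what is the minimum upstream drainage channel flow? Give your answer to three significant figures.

Set C_mix = 8.5: (Q·0.1700 + 805.0·39.30) / (Q + 805.0) = 8.5
→ Q = 805.0·(39.30 − 8.5)/(8.5 − 0.1700) = 2976 L/s.

2980 L/s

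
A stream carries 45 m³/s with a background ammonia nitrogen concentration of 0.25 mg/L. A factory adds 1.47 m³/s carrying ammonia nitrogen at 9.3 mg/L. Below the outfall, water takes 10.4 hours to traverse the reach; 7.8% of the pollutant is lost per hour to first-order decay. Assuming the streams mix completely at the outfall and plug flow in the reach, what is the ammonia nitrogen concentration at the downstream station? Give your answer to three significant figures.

Conservation of mass: C = (45.00·0.2500 + 1.470·9.300) / 46.47 = 24.92/46.47 = 0.5363 mg/L.
7.8%/h lost → k = −ln(1 − 0.078) = 0.08121 h⁻¹.
First-order decay: C = 0.5363·exp(−k·t) = 0.5363·0.4297 = 0.2305 mg/L.

0.230 mg/L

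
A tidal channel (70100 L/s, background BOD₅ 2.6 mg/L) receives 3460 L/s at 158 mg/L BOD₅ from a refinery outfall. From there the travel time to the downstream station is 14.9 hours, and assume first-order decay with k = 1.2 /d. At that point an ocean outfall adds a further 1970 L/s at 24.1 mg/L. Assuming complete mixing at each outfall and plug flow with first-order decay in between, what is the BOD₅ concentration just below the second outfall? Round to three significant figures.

Conservation of mass: C = (70100·2.600 + 3460·158.0) / 73560 = 728900/73560 = 9.909 mg/L; combined flow 73560 L/s.
Applying C = C₀e^(−kt): 9.909 × 0.4747 = 4.704 mg/L.
Second outfall: C = (73560·4.704 + 1970·24.10)/75530 = 5.210 mg/L.

5.21 mg/L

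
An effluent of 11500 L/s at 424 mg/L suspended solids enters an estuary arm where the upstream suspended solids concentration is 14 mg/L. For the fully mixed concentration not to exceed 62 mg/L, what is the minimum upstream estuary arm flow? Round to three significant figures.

Set C_mix = 62: (Q·14.00 + 11500·424.0) / (Q + 11500) = 62
→ Q = 11500·(424.0 − 62)/(62 − 14.00) = 86730 L/s.

86700 L/s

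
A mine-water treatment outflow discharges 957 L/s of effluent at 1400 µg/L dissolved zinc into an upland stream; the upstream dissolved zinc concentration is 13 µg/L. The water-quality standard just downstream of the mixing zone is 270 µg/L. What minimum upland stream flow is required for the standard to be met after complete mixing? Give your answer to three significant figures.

4210 L/s

Set C_mix = 270: (Q·13.00 + 957.0·1400) / (Q + 957.0) = 270
→ Q = 957.0·(1400 − 270)/(270 − 13.00) = 4208 L/s.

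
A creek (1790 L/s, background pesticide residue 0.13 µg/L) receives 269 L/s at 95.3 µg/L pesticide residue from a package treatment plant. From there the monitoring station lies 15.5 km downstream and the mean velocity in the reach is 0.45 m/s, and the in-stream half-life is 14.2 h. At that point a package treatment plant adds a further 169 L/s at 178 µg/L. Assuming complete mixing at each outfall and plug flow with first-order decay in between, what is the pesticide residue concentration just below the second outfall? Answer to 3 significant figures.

20.8 µg/L

Conservation of mass: C = (1790·0.1300 + 269.0·95.30) / 2059 = 25870/2059 = 12.56 µg/L; combined flow 2059 L/s.
Travel time t = 15.5·1000 / 0.45 = 34440 s = 9.568 h.
Half-life 14.2 h → k = ln 2 / 14.2 = 0.04881 h⁻¹ = 1.172 d⁻¹.
First-order decay: C = 12.56·exp(−k·t) = 12.56·0.6269 = 7.876 µg/L.
At the second outfall, C = (2059·7.876 + 169.0·178.0) / (2059 + 169.0) = 20.78 µg/L.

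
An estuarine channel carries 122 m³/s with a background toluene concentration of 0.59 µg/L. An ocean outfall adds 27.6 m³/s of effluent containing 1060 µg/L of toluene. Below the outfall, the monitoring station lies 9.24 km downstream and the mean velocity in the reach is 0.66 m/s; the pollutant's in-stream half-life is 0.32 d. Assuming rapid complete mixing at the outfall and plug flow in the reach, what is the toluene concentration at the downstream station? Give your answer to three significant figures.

Conservation of mass: C = (122.0·0.5900 + 27.60·1060) / 149.6 = 29330/149.6 = 196.0 µg/L.
Travel time t = 9.24·1000 / 0.66 = 14000 s = 3.889 h.
Half-life 0.32 d → k = ln 2 / 0.32 = 2.166 d⁻¹.
First-order decay: C = 196.0·exp(−k·t) = 196.0·0.7040 = 138.0 µg/L.

138 µg/L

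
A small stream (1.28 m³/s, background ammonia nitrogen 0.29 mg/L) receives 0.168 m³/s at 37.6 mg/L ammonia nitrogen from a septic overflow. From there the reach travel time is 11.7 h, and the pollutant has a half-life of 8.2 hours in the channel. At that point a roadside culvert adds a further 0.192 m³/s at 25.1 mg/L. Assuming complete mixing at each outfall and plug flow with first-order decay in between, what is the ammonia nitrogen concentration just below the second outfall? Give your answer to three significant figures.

4.46 mg/L

Mixed concentration C = ΣQC/ΣQ = (1.280·0.2900 + 0.1680·37.60) / 1.448 = 6.688/1.448 = 4.619 mg/L; combined flow 1.448 m³/s.
Half-life 8.2 h → k = ln 2 / 8.2 = 0.08453 h⁻¹ = 2.029 d⁻¹.
Applying C = C₀e^(−kt): 4.619 × 0.3719 = 1.718 mg/L.
Second outfall: C = (1.448·1.718 + 0.1920·25.10)/1.640 = 4.455 mg/L.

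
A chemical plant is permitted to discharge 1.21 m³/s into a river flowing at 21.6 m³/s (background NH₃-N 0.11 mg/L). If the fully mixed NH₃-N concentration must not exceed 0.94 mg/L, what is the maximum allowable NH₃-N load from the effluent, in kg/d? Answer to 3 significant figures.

Mass balance at the limit: 21.60·0.1100 + 1.210·Cₑ = 22.81·0.94 → Cₑ = 15.76 mg/L.
Load = 1.210 m³/s × 15.76 g/m³ × 86 400 s/d = 1647 kg/d.

1650 kg/d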